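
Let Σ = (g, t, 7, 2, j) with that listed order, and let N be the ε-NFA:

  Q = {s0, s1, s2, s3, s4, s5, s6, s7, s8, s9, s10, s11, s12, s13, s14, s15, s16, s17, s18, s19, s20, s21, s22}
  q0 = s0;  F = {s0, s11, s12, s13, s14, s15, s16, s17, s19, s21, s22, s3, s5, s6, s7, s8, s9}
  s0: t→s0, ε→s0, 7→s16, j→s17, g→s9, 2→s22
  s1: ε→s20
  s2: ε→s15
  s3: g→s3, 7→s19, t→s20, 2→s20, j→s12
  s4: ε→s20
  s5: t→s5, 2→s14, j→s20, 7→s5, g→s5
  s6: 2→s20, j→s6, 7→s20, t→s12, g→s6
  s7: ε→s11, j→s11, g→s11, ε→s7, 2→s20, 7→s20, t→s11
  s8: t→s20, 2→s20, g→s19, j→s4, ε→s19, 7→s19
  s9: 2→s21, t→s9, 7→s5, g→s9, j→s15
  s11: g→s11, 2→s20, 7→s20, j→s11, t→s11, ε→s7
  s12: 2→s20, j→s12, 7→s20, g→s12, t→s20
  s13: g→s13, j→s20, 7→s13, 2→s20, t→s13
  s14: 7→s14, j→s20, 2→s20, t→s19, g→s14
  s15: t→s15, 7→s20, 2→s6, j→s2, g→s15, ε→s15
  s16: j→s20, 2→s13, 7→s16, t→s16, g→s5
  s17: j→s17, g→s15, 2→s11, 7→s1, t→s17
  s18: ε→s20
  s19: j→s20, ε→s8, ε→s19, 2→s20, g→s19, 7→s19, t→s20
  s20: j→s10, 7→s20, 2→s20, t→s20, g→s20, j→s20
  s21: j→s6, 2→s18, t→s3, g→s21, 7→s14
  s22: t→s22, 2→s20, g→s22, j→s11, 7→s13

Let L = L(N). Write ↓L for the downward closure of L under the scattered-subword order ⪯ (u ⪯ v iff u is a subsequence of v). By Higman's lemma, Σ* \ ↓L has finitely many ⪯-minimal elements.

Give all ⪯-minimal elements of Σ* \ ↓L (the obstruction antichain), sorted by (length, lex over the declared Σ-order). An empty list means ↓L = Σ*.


|Q|=23, |F|=17, |δ|=103 (12 ε).
min D↑ (16 st, q0=0, F={9}): 0:g→1,t→0,7→2,2→3,j→4 1:g→1,t→1,7→5,2→6,j→7 2:g→5,t→2,7→2,2→8,j→9 3:g→3,t→3,7→8,2→9,j→10 4:g→7,t→4,7→9,2→10,j→4 5:g→5,t→5,7→5,2→11,j→9 6:g→6,t→12,7→11,2→9,j→13 7:g→7,t→7,7→9,2→13,j→7 8:g→8,t→8,7→8,2→9,j→9 9:g→9,t→9,7→9,2→9,j→9 10:g→10,t→10,7→9,2→9,j→10 11:g→11,t→14,7→11,2→9,j→9 12:g→12,t→9,7→14,2→9,j→15 13:g→13,t→15,7→9,2→9,j→13 14:g→14,t→9,7→14,2→9,j→9 15:g→15,t→9,7→9,2→9,j→15.
'7j': run [23, 10, 3] end={s10,s20,s4} — reject; 2/2 single-dels accept.
'22': |S_i|=[23, 15, 3] end={s10,s18,s20} ∉↓L; 2/2 single-dels accept.
'j7': |S_i|=[23, 11, 3] end={s1,s10,s20} rej; 2/2 del acc.
'g2tt': run [23, 19, 11, 7, 2] end={s10,s20} rej; 4/4 deletions ∈↓L.
4 minimals (antichain).

Antichain: [7j, 22, j7, g2tt].


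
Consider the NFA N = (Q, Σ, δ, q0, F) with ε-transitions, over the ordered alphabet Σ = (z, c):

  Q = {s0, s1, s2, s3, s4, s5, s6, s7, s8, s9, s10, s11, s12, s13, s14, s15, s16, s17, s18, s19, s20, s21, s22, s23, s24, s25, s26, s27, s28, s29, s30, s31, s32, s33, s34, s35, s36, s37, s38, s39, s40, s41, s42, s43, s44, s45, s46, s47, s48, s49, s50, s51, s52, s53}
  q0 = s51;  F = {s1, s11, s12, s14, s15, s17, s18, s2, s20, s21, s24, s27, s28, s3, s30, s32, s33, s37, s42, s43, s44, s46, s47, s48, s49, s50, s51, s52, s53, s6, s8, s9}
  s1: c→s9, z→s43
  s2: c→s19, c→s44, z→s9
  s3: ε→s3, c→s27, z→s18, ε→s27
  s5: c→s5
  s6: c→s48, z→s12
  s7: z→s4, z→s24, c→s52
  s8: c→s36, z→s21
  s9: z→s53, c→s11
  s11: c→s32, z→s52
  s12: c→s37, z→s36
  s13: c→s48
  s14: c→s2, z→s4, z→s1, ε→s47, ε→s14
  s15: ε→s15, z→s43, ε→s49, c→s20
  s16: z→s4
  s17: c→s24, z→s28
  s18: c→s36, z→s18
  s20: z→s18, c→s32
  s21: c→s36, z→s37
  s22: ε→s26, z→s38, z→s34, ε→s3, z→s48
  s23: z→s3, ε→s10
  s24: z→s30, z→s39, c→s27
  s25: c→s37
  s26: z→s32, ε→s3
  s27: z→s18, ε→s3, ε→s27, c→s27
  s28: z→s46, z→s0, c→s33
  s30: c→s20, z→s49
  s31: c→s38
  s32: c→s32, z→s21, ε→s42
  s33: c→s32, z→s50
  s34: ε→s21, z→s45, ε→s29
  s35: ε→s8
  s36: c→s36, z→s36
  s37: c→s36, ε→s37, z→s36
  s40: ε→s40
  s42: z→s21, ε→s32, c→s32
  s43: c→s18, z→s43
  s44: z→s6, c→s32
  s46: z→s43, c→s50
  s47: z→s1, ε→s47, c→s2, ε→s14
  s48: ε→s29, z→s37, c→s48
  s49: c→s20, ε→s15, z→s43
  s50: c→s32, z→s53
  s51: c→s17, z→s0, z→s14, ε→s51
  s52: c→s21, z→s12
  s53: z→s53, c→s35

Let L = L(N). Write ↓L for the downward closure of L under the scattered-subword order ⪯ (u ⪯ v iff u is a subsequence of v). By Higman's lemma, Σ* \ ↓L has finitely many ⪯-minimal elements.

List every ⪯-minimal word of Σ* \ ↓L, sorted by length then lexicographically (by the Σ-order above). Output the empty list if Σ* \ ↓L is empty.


min(Σ*\↓L) = [zzzcc, ccczc, zcczzz].

|Q|=54, |F|=32, |δ|=109 (24 ε).
min D↑ (29 st, q0=0, F={22}): 0:z→1,c→2 1:z→3,c→4 2:z→5,c→6 3:z→7,c→8 4:z→8,c→9 5:z→10,c→11 6:z→12,c→13 7:z→7,c→14 8:z→15,c→16 9:z→17,c→18 10:z→7,c→19 11:z→19,c→18 12:z→20,c→21 13:z→14,c→13 14:z→14,c→22 15:z→15,c→23 16:z→24,c→18 17:z→25,c→26 18:z→27,c→18 19:z→15,c→18 20:z→7,c→21 21:z→14,c→18 22:z→22,c→22 23:z→27,c→22 24:z→25,c→27 25:z→22,c→28 26:z→28,c→26 27:z→28,c→22 28:z→22,c→22 [Hopcroft].
'zzzcc': N↓-sim [39, 34, 25, 10, 6, 1] end={s36} ∉↓L; 5/5 del acc.
'ccczc': |S_i|=[39, 34, 28, 13, 4, 1] end={s36} — reject; 5/5 del acc.
'zcczzz': run [39, 34, 22, 15, 8, 3, 1] end={s36} — reject; 6/6 del acc.
3 words, ⪯-incomp.


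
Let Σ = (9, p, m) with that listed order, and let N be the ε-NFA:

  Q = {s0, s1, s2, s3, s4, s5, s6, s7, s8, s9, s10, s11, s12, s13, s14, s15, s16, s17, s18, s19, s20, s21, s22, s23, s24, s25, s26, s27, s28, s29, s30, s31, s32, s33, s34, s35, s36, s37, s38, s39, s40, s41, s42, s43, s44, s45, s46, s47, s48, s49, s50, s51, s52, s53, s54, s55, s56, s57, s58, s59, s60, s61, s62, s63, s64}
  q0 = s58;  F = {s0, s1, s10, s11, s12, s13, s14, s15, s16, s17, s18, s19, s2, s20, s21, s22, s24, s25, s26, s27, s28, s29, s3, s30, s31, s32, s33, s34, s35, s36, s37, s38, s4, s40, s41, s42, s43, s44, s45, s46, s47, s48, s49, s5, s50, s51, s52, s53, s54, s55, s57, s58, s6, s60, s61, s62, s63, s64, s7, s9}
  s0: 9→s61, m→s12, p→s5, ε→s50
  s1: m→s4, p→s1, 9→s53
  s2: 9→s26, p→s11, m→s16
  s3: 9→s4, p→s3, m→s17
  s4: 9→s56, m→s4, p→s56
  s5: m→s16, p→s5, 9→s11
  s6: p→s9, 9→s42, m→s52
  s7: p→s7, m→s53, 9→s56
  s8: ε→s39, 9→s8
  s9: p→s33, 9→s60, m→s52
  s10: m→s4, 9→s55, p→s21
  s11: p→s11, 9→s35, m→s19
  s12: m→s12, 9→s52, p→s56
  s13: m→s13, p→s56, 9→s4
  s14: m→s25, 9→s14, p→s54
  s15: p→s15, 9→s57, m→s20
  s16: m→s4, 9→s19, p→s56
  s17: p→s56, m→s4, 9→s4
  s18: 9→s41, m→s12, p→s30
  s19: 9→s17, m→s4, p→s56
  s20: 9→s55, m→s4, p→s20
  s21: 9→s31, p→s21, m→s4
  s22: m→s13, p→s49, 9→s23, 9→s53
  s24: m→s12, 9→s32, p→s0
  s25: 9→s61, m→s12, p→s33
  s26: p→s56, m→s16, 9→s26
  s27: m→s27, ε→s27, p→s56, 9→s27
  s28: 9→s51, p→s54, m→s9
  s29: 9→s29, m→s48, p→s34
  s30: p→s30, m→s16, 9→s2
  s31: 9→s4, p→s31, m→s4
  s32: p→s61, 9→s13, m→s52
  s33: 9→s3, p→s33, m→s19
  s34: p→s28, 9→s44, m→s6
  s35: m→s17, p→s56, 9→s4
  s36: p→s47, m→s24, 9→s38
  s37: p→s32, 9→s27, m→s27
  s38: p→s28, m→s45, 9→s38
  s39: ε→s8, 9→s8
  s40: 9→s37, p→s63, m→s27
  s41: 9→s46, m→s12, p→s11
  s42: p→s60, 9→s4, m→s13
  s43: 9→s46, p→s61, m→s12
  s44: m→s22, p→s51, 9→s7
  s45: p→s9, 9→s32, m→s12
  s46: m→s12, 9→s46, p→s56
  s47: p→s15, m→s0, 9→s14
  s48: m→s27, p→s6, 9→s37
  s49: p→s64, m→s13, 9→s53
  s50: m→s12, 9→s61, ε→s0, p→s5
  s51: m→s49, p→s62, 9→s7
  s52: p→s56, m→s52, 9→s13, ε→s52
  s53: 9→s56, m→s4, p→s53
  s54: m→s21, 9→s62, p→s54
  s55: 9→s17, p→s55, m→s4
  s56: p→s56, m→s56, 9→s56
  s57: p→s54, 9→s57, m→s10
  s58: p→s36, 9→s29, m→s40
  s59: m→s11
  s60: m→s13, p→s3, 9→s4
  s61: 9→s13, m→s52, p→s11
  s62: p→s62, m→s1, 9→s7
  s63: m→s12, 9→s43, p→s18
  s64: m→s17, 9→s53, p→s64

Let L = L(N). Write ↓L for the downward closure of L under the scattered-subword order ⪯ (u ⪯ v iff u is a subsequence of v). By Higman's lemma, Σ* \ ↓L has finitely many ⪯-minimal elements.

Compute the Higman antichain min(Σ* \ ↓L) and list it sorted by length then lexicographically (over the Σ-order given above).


|Q|=65, |F|=60, |δ|=193 (6 ε).
min D↑ (60 st, q0=0, F={23}): 0:9→1,p→2,m→3 1:9→1,p→4,m→5 2:9→6,p→7,m→8 3:9→9,p→10,m→11 4:9→12,p→13,m→14 5:9→9,p→14,m→11 6:9→6,p→13,m→15 7:9→16,p→17,m→18 8:9→19,p→18,m→20 9:9→11,p→19,m→11 10:9→21,p→22,m→20 11:9→11,p→23,m→11 12:9→24,p→25,m→26 13:9→25,p→27,m→28 14:9→29,p→28,m→30 15:9→19,p→28,m→20 16:9→16,p→27,m→31 17:9→32,p→17,m→33 18:9→34,p→35,m→20 19:9→36,p→34,m→30 20:9→30,p→23,m→20 21:9→37,p→34,m→20 22:9→38,p→39,m→20 23:9→23,p→23,m→23 24:9→23,p→24,m→40 25:9→24,p→41,m→42 26:9→40,p→42,m→36 27:9→41,p→27,m→43 28:9→44,p→45,m→30 29:9→46,p→44,m→36 30:9→36,p→23,m→30 31:9→34,p→45,m→20 32:9→32,p→27,m→47 33:9→48,p→33,m→46 34:9→36,p→49,m→30 35:9→49,p→35,m→50 36:9→46,p→23,m→36 37:9→37,p→23,m→20 38:9→37,p→49,m→20 39:9→51,p→39,m→50 40:9→23,p→40,m→46 41:9→24,p→41,m→52 42:9→40,p→53,m→36 43:9→54,p→43,m→46 44:9→46,p→55,m→36 45:9→55,p→45,m→56 46:9→23,p→23,m→46 47:9→48,p→43,m→46 48:9→57,p→48,m→46 49:9→58,p→49,m→56 50:9→56,p→23,m→46 51:9→59,p→49,m→50 52:9→40,p→52,m→46 53:9→40,p→53,m→57 54:9→46,p→54,m→46 55:9→46,p→55,m→57 56:9→57,p→23,m→46 57:9→46,p→23,m→46 58:9→46,p→23,m→57 59:9→59,p→23,m→50 [Hopcroft].
'mmp': run [62, 47, 9, 1] end={s56} ∉↓L; 3/3 single-dels accept.
'm99p': N↓-sim [62, 47, 26, 12, 1] end={s56} — reject; 4/4 single-dels accept.
'9p999': run [62, 49, 32, 19, 5, 1] end={s56} — reject; 5/5 single-dels accept.
'pppmm9': N↓-sim [62, 56, 43, 26, 12, 2, 1] end={s56} ∉↓L; 6/6 del acc.
'pm9999': |S_i|=[62, 56, 35, 17, 5, 2, 1] end={s56} ∉↓L; 6/6 deletions ∈↓L.
5 minimals (antichain).

min(Σ*\↓L) = [mmp, m99p, 9p999, pppmm9, pm9999].


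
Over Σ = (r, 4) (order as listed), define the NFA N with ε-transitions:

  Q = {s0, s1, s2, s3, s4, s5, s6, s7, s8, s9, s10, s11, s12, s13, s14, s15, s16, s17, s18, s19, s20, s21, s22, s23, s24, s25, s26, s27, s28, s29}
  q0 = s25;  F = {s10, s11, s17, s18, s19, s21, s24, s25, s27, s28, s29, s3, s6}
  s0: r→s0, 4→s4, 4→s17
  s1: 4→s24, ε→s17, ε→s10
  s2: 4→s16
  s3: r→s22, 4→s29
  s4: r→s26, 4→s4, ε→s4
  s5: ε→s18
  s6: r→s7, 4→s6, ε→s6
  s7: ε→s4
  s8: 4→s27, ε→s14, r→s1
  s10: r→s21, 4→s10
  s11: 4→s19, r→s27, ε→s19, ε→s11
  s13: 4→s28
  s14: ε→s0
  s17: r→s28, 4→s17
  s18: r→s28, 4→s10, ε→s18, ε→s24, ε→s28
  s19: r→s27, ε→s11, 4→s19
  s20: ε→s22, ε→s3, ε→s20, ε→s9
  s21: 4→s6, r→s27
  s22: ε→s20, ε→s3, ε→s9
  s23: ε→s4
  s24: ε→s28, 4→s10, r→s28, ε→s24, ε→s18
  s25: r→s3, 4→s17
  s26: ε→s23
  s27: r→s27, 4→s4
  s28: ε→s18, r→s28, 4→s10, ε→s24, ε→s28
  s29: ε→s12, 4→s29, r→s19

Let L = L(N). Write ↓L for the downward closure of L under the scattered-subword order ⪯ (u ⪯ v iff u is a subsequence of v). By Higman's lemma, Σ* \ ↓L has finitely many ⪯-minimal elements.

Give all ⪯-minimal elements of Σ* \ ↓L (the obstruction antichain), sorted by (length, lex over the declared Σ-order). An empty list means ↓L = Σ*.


|Q|=30, |F|=13, |δ|=66 (30 ε).
min D↑ (11 st, q0=0, F={9}): 0:r→1,4→2 1:r→1,4→3 2:r→4,4→2 3:r→5,4→3 4:r→4,4→6 5:r→7,4→5 6:r→8,4→6 7:r→7,4→9 8:r→7,4→10 9:r→9,4→9 10:r→9,4→10.
'r4rr4': N↓-sim [21, 19, 12, 9, 5, 3] end={s23,s26,s4} ∉↓L; 5/5 deletions ∈↓L.
'4r4r4r': N↓-sim [21, 16, 13, 10, 7, 5, 4] end={s23,s26,s4,s7} ∉↓L; 6/6 single-dels accept.
2 obstructions.

A = [r4rr4, 4r4r4r].


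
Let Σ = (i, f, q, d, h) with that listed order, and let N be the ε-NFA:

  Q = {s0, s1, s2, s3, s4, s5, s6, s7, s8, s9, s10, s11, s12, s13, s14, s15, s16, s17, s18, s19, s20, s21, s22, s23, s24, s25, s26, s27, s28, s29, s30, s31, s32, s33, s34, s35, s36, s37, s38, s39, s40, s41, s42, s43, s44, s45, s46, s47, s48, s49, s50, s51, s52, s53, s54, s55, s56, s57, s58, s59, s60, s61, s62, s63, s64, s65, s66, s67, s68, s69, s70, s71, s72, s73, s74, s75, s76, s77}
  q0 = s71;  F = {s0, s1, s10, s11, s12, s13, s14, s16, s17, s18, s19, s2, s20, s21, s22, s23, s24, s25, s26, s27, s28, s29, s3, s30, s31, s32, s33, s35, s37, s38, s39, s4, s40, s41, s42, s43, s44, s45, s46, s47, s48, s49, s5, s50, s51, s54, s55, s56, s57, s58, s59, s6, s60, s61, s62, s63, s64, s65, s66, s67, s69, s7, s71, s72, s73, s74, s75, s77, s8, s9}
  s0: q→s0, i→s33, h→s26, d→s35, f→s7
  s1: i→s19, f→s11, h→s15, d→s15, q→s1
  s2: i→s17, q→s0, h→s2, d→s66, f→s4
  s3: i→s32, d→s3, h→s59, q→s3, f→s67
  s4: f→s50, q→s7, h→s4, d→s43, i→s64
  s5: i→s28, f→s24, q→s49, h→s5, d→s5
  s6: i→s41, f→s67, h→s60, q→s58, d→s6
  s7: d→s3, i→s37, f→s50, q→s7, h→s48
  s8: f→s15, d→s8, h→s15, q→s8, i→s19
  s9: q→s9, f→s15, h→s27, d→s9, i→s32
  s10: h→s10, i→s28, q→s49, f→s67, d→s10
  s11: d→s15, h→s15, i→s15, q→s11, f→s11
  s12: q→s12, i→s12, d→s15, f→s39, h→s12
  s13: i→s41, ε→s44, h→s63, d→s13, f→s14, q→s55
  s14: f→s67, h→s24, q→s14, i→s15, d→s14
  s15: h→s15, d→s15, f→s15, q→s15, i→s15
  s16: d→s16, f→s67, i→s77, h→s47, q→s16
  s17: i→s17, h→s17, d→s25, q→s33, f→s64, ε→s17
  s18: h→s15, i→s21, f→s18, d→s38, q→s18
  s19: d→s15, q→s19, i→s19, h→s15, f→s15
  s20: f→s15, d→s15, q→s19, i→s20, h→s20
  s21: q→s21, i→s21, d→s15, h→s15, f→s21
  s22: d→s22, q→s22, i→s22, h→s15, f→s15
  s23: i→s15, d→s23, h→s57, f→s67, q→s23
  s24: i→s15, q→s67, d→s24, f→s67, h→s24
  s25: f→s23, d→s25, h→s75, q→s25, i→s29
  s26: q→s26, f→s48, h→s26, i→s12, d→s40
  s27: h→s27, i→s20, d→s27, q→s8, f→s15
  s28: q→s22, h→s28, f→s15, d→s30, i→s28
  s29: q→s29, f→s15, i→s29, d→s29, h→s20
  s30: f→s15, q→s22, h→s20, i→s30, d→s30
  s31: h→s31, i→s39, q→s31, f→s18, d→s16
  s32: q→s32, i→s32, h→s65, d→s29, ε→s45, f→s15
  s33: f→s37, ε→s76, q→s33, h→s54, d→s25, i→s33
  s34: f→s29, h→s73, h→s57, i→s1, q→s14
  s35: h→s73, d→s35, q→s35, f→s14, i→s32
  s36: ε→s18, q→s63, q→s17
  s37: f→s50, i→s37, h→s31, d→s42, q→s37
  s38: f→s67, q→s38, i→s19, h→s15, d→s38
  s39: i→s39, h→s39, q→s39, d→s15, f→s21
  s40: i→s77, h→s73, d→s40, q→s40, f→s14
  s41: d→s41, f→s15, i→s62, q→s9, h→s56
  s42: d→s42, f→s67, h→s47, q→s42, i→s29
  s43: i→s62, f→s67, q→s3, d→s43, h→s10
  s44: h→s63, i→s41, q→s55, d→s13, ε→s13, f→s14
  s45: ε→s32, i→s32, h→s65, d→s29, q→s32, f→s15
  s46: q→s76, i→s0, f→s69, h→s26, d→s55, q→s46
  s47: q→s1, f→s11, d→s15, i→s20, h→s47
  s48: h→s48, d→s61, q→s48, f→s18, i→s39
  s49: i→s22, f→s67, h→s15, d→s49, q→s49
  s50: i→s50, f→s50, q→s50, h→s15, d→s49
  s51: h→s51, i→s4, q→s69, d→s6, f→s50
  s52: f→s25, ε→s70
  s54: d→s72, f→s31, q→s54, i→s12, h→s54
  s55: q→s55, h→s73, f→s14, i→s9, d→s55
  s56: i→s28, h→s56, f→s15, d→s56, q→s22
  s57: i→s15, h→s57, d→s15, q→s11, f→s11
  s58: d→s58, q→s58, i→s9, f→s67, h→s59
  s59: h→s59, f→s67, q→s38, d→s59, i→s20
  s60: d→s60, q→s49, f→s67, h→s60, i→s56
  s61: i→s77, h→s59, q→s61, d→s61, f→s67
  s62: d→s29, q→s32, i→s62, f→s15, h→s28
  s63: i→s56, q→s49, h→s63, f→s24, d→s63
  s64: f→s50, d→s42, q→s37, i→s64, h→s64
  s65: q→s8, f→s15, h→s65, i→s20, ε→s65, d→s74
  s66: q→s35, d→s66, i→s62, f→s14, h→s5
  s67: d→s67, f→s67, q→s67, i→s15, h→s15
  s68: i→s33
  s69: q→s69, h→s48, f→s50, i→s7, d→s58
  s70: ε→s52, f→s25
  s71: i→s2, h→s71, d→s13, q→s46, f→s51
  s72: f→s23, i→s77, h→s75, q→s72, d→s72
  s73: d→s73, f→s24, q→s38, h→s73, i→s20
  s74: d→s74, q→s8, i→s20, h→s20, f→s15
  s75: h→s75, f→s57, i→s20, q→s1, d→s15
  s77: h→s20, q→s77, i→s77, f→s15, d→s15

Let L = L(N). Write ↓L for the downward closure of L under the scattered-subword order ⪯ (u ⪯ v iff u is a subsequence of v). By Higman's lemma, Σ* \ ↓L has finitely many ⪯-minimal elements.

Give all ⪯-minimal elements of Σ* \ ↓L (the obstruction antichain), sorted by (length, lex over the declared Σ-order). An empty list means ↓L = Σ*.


A = [ffh, dif, dfi, qhid, dhqh, iidhd].

|Q|=78, |F|=70, |δ|=376 (10 ε).
min D↑ (69 st, q0=0, F={26}): 0:i→1,f→2,q→3,d→4,h→0 1:i→5,f→6,q→7,d→8,h→1 2:i→6,f→9,q→10,d→11,h→2 3:i→7,f→10,q→3,d→12,h→13 4:i→14,f→15,q→12,d→4,h→16 5:i→5,f→17,q→18,d→19,h→5 6:i→17,f→9,q→20,d→21,h→6 7:i→18,f→20,q→7,d→22,h→13 8:i→23,f→15,q→22,d→8,h→24 9:i→9,f→9,q→9,d→25,h→26 10:i→20,f→9,q→10,d→27,h→28 11:i→14,f→29,q→27,d→11,h→30 12:i→31,f→15,q→12,d→12,h→32 13:i→33,f→28,q→13,d→34,h→13 14:i→23,f→26,q→31,d→14,h→35 15:i→26,f→29,q→15,d→15,h→36 16:i→35,f→36,q→25,d→16,h→16 17:i→17,f→9,q→37,d→38,h→17 18:i→18,f→37,q→18,d→19,h→39 19:i→40,f→41,q→19,d→19,h→42 20:i→37,f→9,q→20,d→43,h→28 21:i→23,f→29,q→43,d→21,h→44 22:i→45,f→15,q→22,d→22,h→32 23:i→23,f→26,q→45,d→40,h→46 24:i→46,f→36,q→25,d→24,h→24 25:i→47,f→29,q→25,d→25,h→26 26:i→26,f→26,q→26,d→26,h→26 27:i→31,f→29,q→27,d→27,h→48 28:i→49,f→50,q→28,d→51,h→28 29:i→26,f→29,q→29,d→29,h→26 30:i→35,f→29,q→25,d→30,h→30 31:i→45,f→26,q→31,d→31,h→52 32:i→53,f→36,q→54,d→32,h→32 33:i→33,f→49,q→33,d→26,h→33 34:i→55,f→15,q→34,d→34,h→32 35:i→46,f→26,q→47,d→35,h→35 36:i→26,f→29,q→29,d→36,h→36 37:i→37,f→9,q→37,d→38,h→56 38:i→40,f→29,q→38,d→38,h→57 39:i→33,f→56,q→39,d→58,h→39 40:i→40,f→26,q→40,d→40,h→53 41:i→26,f→29,q→41,d→41,h→59 42:i→53,f→59,q→60,d→26,h→42 43:i→45,f→29,q→43,d→43,h→48 44:i→46,f→29,q→25,d→44,h→44 45:i→45,f→26,q→45,d→40,h→61 46:i→46,f→26,q→47,d→62,h→46 47:i→47,f→26,q→47,d→47,h→26 48:i→53,f→29,q→54,d→48,h→48 49:i→49,f→63,q→49,d→26,h→49 50:i→63,f→50,q→50,d→54,h→26 51:i→55,f→29,q→51,d→51,h→48 52:i→53,f→26,q→64,d→52,h→52 53:i→53,f→26,q→65,d→26,h→53 54:i→65,f→29,q→54,d→54,h→26 55:i→55,f→26,q→55,d→26,h→53 56:i→49,f→50,q→56,d→66,h→56 57:i→53,f→67,q→60,d→26,h→57 58:i→55,f→41,q→58,d→58,h→42 59:i→26,f→67,q→67,d→26,h→59 60:i→65,f→67,q→60,d→26,h→26 61:i→53,f→26,q→64,d→68,h→61 62:i→62,f→26,q→47,d→62,h→53 63:i→63,f→63,q→63,d→26,h→26 64:i→65,f→26,q→64,d→64,h→26 65:i→65,f→26,q→65,d→26,h→26 66:i→55,f→29,q→66,d→66,h→57 67:i→26,f→67,q→67,d→26,h→26 68:i→53,f→26,q→64,d→68,h→53 [Hopcroft].
'ffh': run [72, 50, 10, 1] end={s15} ∉↓L; 3/3 del acc.
'dif': run [72, 50, 18, 1] end={s15} — reject; 3/3 deletions ∈↓L.
'dfi': |S_i|=[72, 50, 7, 1] end={s15} ∉↓L; 3/3 single-dels accept.
'qhid': |S_i|=[72, 52, 32, 7, 1] end={s15} — reject; 4/4 deletions ∈↓L.
'dhqh': |S_i|=[72, 50, 26, 9, 1] end={s15} — reject; 4/4 deletions ∈↓L.
'iidhd': run [72, 61, 39, 22, 8, 1] end={s15} rej; 5/5 single-dels accept.
6 obstructions.


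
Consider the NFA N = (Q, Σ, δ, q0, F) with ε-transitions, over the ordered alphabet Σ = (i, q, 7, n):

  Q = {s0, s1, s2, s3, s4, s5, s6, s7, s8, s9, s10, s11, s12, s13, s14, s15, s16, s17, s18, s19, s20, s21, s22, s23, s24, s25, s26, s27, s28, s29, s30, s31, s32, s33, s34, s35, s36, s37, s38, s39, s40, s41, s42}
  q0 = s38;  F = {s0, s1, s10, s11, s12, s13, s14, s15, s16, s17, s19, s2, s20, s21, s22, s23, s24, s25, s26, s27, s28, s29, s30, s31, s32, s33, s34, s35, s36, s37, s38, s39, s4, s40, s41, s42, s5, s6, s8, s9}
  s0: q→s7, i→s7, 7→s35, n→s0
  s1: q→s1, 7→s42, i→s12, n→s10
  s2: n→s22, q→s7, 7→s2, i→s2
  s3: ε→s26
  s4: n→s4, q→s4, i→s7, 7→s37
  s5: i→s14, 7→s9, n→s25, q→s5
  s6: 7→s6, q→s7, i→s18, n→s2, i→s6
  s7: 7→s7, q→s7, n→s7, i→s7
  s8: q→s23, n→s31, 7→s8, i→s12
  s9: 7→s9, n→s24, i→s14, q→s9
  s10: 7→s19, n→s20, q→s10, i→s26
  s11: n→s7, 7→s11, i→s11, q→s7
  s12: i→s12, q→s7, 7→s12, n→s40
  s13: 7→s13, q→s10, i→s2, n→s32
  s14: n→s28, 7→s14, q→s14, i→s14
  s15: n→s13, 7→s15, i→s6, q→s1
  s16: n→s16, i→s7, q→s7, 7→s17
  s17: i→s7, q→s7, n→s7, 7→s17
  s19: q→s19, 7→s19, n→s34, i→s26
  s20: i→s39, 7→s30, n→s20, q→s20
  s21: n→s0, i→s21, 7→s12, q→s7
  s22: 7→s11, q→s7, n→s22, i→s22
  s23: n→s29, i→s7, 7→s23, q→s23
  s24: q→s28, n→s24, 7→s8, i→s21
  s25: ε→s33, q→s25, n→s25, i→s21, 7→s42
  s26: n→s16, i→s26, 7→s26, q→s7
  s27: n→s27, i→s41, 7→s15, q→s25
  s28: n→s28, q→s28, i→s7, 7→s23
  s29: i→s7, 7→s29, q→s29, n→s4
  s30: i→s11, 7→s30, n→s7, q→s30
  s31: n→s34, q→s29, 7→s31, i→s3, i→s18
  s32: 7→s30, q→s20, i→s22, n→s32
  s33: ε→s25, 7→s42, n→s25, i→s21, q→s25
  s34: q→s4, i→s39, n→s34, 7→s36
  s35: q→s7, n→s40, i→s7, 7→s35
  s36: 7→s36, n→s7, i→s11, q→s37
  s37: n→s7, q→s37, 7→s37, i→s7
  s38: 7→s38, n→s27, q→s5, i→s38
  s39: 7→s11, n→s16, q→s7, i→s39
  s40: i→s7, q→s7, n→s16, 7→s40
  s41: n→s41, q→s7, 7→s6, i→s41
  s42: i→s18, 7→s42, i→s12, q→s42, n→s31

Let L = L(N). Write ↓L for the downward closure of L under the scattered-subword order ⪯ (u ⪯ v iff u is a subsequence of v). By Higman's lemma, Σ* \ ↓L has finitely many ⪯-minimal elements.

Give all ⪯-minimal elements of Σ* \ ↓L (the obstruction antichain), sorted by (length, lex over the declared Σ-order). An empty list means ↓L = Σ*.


|Q|=43, |F|=40, |δ|=170 (3 ε).
min D↑ (40 st, q0=0, F={12}): 0:i→0,q→1,7→0,n→2 1:i→3,q→1,7→4,n→5 2:i→6,q→5,7→7,n→2 3:i→3,q→3,7→3,n→8 4:i→3,q→4,7→4,n→9 5:i→10,q→5,7→11,n→5 6:i→6,q→12,7→13,n→6 7:i→13,q→14,7→7,n→15 8:i→12,q→8,7→16,n→8 9:i→10,q→8,7→17,n→9 10:i→10,q→12,7→18,n→19 11:i→18,q→11,7→11,n→20 12:i→12,q→12,7→12,n→12 13:i→13,q→12,7→13,n→21 14:i→18,q→14,7→11,n→22 15:i→21,q→22,7→15,n→23 16:i→12,q→16,7→16,n→24 17:i→18,q→16,7→17,n→20 18:i→18,q→12,7→18,n→25 19:i→12,q→12,7→26,n→19 20:i→27,q→24,7→20,n→28 21:i→21,q→12,7→21,n→29 22:i→27,q→22,7→30,n→31 23:i→29,q→31,7→32,n→23 24:i→12,q→24,7→24,n→33 25:i→12,q→12,7→25,n→34 26:i→12,q→12,7→26,n→25 27:i→27,q→12,7→27,n→34 28:i→35,q→33,7→36,n→28 29:i→29,q→12,7→37,n→29 30:i→27,q→30,7→30,n→28 31:i→35,q→31,7→32,n→31 32:i→37,q→32,7→32,n→12 33:i→12,q→33,7→38,n→33 34:i→12,q→12,7→39,n→34 35:i→35,q→12,7→37,n→34 36:i→37,q→38,7→36,n→12 37:i→37,q→12,7→37,n→12 38:i→12,q→38,7→38,n→12 39:i→12,q→12,7→39,n→12.
'niq': |S_i|=[43, 39, 17, 1] end={s7} — reject; 3/3 del acc.
'qini': N↓-sim [43, 34, 19, 11, 1] end={s7} ∉↓L; 4/4 single-dels accept.
'q7nqi': run [43, 34, 28, 23, 6, 1] end={s7} ∉↓L; 5/5 single-dels accept.
'n7nn7n': run [43, 39, 31, 23, 13, 6, 1] end={s7} — reject; 6/6 del acc.
4 obstructions.

min(Σ*\↓L) = [niq, qini, q7nqi, n7nn7n].


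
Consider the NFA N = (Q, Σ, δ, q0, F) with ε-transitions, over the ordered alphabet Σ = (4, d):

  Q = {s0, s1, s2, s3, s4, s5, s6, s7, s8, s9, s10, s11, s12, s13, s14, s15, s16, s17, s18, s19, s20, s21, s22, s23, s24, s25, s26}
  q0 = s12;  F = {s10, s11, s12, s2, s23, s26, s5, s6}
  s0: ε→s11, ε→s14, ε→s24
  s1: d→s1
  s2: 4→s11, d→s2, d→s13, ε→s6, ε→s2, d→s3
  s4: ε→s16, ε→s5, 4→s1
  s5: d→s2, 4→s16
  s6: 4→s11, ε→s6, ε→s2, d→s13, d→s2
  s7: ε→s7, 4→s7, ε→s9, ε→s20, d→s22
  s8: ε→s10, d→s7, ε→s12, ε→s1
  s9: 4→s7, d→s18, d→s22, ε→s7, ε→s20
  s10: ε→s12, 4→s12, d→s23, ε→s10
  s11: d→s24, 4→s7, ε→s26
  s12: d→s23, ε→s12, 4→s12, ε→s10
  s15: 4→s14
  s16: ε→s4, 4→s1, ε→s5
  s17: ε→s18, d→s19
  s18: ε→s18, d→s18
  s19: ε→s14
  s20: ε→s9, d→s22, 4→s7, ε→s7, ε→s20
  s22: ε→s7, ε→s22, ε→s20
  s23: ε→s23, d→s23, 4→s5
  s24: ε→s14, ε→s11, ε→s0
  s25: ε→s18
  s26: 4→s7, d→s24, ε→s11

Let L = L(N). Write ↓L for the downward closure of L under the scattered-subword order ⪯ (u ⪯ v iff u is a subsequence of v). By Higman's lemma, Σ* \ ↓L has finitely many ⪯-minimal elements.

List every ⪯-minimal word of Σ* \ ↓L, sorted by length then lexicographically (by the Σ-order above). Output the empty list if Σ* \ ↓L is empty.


Antichain: [d4d44].

|Q|=27, |F|=8, |δ|=72 (39 ε).
min D↑ (6 st, q0=0, F={5}): 0:4→0,d→1 1:4→2,d→1 2:4→2,d→3 3:4→4,d→3 4:4→5,d→4 5:4→5,d→5 (ε-aug+det+¬).
'd4d44': |S_i|=[21, 19, 18, 15, 10, 5] end={s18,s20,s22,s7,s9} ∉↓L; 5/5 del acc.
1 words, ⪯-incomp.


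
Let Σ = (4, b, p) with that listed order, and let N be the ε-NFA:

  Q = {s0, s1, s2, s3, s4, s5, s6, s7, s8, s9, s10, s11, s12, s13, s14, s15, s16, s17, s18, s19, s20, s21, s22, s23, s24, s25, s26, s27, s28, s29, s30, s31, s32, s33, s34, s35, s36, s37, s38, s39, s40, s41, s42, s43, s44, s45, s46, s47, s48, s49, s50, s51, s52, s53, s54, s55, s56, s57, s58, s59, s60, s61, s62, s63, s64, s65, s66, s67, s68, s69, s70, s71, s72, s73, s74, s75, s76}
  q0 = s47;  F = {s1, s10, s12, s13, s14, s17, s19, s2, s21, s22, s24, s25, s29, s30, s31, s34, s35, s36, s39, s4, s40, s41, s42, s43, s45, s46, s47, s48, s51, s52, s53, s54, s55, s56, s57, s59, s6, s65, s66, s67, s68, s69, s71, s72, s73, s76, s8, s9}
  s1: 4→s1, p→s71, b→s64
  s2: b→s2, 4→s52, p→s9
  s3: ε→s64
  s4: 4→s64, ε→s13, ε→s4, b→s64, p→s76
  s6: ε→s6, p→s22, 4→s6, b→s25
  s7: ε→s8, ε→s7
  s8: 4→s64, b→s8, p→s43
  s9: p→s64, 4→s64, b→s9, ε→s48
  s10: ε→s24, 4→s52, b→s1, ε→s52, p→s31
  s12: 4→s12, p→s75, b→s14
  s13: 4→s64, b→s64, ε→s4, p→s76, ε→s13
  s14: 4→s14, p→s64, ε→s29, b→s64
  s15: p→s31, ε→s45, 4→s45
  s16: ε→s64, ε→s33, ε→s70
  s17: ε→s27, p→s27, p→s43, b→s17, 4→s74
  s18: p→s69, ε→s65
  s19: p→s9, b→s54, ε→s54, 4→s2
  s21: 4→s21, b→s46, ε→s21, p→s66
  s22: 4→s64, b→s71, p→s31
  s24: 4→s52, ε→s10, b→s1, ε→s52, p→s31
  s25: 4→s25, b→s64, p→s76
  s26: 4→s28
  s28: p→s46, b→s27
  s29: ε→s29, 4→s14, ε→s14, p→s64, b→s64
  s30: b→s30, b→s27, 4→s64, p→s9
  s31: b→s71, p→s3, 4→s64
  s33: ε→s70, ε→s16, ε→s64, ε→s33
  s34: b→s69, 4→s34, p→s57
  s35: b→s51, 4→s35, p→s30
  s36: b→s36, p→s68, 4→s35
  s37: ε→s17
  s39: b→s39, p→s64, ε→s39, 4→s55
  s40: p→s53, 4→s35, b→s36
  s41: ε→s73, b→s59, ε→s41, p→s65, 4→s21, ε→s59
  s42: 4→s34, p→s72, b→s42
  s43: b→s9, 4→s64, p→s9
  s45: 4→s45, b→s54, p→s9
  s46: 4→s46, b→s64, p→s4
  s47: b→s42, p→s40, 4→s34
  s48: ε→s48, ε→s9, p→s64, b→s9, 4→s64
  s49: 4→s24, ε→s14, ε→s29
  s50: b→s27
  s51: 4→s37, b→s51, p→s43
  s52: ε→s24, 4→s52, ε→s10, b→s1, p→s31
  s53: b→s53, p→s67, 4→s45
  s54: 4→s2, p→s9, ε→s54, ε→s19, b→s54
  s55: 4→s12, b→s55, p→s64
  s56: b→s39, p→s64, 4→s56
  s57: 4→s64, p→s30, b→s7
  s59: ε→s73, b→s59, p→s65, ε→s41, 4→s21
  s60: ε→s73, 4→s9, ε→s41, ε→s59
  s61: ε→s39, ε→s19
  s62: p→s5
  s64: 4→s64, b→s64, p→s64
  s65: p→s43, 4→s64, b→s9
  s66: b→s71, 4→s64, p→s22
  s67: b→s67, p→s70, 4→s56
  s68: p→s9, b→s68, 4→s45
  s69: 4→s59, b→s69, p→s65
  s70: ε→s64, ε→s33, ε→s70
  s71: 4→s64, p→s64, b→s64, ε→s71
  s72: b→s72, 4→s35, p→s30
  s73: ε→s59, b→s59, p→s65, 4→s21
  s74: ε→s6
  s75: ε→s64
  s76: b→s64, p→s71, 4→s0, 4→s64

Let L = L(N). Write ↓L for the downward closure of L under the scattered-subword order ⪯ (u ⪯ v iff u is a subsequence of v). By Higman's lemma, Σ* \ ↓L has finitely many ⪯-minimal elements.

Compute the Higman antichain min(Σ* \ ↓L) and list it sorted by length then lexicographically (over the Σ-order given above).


|Q|=77, |F|=48, |δ|=215 (55 ε).
min D↑ (41 st, q0=0, F={12}): 0:4→1,b→2,p→3 1:4→1,b→4,p→5 2:4→1,b→2,p→6 3:4→7,b→8,p→9 4:4→10,b→4,p→11 5:4→12,b→13,p→14 6:4→7,b→6,p→14 7:4→7,b→15,p→14 8:4→7,b→8,p→16 9:4→17,b→9,p→18 10:4→19,b→10,p→11 11:4→12,b→20,p→21 12:4→12,b→12,p→12 13:4→12,b→13,p→21 14:4→12,b→14,p→20 15:4→22,b→15,p→21 16:4→17,b→16,p→20 17:4→17,b→23,p→20 18:4→24,b→18,p→12 19:4→19,b→25,p→26 20:4→12,b→20,p→12 21:4→12,b→20,p→20 22:4→27,b→22,p→21 23:4→28,b→23,p→20 24:4→24,b→29,p→12 25:4→25,b→12,p→30 26:4→12,b→31,p→32 27:4→27,b→33,p→32 28:4→34,b→28,p→20 29:4→35,b→29,p→12 30:4→12,b→12,p→36 31:4→12,b→12,p→12 32:4→12,b→31,p→37 33:4→33,b→12,p→36 34:4→34,b→38,p→37 35:4→39,b→35,p→12 36:4→12,b→12,p→31 37:4→12,b→31,p→12 38:4→38,b→12,p→31 39:4→39,b→40,p→12 40:4→40,b→12,p→12 [Hopcroft].
'4p4': |S_i|=[59, 48, 20, 2] end={s0,s64} — reject; 3/3 single-dels accept.
'bpp4': N↓-sim [59, 57, 47, 16, 2] end={s0,s64} ∉↓L; 4/4 deletions ∈↓L.
'pppp': run [59, 50, 33, 17, 6] end={s16,s3,s33,s64,s70,s75} rej; 4/4 single-dels accept.
'4bpbp': |S_i|=[59, 48, 43, 16, 4, 1] end={s64} — reject; 5/5 single-dels accept.
'4b44bb': run [59, 48, 43, 35, 23, 11, 1] end={s64} — reject; 6/6 del acc.
5 words, ⪯-incomp.

Antichain: [4p4, bpp4, pppp, 4bpbp, 4b44bb].


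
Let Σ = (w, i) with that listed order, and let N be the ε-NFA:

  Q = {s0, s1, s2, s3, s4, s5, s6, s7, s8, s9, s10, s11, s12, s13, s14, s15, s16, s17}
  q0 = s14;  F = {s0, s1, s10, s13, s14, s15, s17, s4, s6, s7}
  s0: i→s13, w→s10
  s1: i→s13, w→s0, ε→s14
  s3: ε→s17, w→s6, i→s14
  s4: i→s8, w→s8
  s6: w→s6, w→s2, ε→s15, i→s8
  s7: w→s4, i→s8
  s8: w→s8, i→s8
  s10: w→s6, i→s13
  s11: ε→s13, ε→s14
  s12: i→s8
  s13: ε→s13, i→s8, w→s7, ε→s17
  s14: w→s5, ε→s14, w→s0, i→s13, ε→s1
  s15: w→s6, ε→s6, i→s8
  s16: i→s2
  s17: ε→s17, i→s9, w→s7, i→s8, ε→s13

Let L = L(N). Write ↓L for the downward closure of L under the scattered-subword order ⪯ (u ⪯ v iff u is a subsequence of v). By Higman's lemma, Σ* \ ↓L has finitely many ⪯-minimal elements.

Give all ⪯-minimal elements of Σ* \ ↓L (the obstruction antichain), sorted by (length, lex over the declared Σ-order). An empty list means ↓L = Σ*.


|Q|=18, |F|=10, |δ|=41 (12 ε).
min D↑ (8 st, q0=0, F={5}): 0:w→1,i→2 1:w→3,i→2 2:w→4,i→5 3:w→6,i→2 4:w→7,i→5 5:w→5,i→5 6:w→6,i→5 7:w→5,i→5.
'ii': N↓-sim [14, 6, 2] end={s8,s9} ∉↓L; 2/2 single-dels accept.
'wwwi': |S_i|=[14, 12, 10, 6, 1] end={s8} — reject; 4/4 deletions ∈↓L.
'iwww': run [14, 6, 3, 2, 1] end={s8} ∉↓L; 4/4 del acc.
3 minimals (antichain).

min(Σ*\↓L) = [ii, wwwi, iwww].


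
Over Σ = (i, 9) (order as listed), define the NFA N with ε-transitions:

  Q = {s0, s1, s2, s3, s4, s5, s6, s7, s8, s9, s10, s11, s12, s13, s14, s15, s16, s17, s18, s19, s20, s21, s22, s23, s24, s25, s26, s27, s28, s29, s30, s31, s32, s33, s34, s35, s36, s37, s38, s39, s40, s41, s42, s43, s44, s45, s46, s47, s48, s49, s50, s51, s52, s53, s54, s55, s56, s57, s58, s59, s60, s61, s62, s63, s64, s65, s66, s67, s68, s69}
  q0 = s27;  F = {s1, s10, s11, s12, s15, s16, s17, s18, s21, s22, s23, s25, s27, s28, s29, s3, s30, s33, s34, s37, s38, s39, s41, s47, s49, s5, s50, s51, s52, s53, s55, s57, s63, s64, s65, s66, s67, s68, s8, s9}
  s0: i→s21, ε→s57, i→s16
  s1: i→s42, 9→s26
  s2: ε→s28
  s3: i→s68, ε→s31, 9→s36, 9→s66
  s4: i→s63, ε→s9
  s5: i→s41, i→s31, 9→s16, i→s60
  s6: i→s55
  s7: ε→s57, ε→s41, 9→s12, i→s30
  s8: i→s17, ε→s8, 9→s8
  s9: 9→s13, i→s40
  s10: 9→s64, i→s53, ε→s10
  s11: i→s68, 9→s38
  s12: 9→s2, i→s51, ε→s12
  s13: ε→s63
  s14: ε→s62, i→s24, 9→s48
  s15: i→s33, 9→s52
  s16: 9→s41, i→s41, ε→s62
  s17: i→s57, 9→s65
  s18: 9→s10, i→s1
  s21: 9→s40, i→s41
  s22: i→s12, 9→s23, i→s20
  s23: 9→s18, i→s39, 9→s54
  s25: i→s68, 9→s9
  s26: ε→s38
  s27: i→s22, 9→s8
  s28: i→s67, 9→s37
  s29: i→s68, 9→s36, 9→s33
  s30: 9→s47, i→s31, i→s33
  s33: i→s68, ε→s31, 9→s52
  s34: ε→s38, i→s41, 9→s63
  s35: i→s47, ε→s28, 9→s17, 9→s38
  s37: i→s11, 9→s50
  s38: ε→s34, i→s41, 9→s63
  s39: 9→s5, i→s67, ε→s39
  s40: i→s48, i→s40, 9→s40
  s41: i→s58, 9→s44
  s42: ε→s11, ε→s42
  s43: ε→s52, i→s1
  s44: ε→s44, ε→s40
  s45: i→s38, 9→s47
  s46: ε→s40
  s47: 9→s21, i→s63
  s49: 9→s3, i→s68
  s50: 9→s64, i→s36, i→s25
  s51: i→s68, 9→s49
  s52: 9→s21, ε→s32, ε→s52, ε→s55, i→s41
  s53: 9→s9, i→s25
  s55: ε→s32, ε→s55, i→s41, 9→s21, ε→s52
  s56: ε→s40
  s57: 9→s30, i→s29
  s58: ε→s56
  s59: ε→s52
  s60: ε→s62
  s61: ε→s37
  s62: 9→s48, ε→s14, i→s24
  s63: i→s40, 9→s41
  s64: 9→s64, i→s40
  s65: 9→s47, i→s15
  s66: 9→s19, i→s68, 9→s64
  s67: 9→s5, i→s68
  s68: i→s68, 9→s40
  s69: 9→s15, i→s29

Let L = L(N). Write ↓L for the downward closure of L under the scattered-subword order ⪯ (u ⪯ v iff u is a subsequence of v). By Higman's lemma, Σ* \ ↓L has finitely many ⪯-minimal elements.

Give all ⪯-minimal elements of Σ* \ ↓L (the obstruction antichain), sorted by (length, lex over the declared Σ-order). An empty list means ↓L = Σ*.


|Q|=70, |F|=40, |δ|=146 (36 ε).
min D↑ (39 st, q0=0, F={23}): 0:i→1,9→2 1:i→3,9→4 2:i→5,9→2 3:i→6,9→7 4:i→8,9→9 5:i→10,9→11 6:i→12,9→13 7:i→14,9→15 8:i→14,9→16 9:i→17,9→18 10:i→19,9→20 11:i→21,9→22 12:i→12,9→23 13:i→12,9→24 14:i→12,9→16 15:i→25,9→26 16:i→27,9→28 17:i→25,9→29 18:i→30,9→31 19:i→12,9→32 20:i→32,9→22 21:i→32,9→33 22:i→34,9→35 23:i→23,9→23 24:i→12,9→36 25:i→12,9→29 26:i→37,9→31 27:i→23,9→23 28:i→27,9→27 29:i→27,9→34 30:i→37,9→38 31:i→23,9→31 32:i→12,9→33 33:i→27,9→35 34:i→23,9→27 35:i→27,9→23 36:i→12,9→31 37:i→12,9→38 38:i→23,9→34.
'iiii9': |S_i|=[59, 57, 50, 36, 12, 3] end={s40,s44,s48} rej; 5/5 del acc.
'i9i9ii': |S_i|=[59, 57, 50, 34, 23, 11, 5] end={s24,s40,s48,s56,s58} ∉↓L; 6/6 deletions ∈↓L.
'i9i9i9': N↓-sim [59, 57, 50, 34, 23, 11, 3] end={s40,s44,s48} ∉↓L; 6/6 deletions ∈↓L.
'i9999i': N↓-sim [59, 57, 50, 40, 26, 11, 4] end={s40,s48,s56,s58} ∉↓L; 6/6 deletions ∈↓L.
'9i99ii': |S_i|=[59, 54, 40, 30, 17, 8, 4] end={s40,s48,s56,s58} ∉↓L; 6/6 deletions ∈↓L.
'9i9999': |S_i|=[59, 54, 40, 30, 17, 7, 3] end={s40,s44,s48} ∉↓L; 6/6 del acc.
6 minimals (antichain).

A = [iiii9, i9i9ii, i9i9i9, i9999i, 9i99ii, 9i9999].


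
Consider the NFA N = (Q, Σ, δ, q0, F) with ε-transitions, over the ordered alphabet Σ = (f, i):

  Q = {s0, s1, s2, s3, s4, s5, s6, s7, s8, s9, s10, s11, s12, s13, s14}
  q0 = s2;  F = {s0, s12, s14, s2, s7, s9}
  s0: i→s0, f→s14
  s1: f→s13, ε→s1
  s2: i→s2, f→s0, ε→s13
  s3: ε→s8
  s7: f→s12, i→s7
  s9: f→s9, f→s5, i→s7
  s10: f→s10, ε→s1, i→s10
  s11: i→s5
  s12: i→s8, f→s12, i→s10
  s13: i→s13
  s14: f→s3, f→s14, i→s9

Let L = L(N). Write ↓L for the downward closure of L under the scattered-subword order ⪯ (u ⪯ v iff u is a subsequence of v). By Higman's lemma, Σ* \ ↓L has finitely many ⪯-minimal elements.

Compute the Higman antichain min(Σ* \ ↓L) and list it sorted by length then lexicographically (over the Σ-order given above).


|Q|=15, |F|=6, |δ|=24 (4 ε).
min D↑ (7 st, q0=0, F={6}): 0:f→1,i→0 1:f→2,i→1 2:f→2,i→3 3:f→3,i→4 4:f→5,i→4 5:f→5,i→6 6:f→6,i→6 (ε-aug+det+¬).
'ffiifi': run [12, 11, 10, 8, 6, 5, 4] end={s1,s10,s13,s8} ∉↓L; 6/6 del acc.
1 words, ⪯-incomp.

Antichain: [ffiifi].


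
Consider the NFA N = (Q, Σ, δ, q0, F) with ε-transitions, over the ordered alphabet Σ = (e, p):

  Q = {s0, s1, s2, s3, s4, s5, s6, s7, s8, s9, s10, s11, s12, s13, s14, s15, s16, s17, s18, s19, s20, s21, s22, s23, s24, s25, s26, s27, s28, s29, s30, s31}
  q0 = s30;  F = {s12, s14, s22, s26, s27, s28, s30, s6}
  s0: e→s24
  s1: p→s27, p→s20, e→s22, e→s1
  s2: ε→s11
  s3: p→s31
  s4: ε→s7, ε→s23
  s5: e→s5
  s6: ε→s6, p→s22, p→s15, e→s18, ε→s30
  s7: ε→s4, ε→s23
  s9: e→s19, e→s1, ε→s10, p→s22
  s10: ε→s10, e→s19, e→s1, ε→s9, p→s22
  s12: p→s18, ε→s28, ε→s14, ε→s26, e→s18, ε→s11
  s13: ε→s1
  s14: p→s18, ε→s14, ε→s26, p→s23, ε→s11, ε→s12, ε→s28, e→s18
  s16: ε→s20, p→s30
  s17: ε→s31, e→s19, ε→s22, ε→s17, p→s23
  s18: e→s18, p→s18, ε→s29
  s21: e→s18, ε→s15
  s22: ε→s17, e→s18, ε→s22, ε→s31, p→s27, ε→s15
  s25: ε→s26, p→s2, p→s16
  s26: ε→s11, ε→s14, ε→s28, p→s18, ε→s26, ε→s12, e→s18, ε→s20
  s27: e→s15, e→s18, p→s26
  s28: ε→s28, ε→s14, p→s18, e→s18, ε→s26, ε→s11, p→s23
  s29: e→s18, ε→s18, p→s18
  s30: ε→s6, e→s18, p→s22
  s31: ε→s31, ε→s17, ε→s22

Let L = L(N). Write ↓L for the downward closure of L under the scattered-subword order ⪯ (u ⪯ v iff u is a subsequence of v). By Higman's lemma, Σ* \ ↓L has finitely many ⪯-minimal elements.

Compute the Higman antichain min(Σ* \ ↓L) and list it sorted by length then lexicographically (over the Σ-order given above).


|Q|=32, |F|=8, |δ|=89 (46 ε).
min D↑ (5 st, q0=0, F={1}): 0:e→1,p→2 1:e→1,p→1 2:e→1,p→3 3:e→1,p→4 4:e→1,p→1 (ε-aug+det+¬).
'e': run [17, 4] end={s15,s18,s19,s29} — reject; 1/1 single-dels accept.
'pppp': |S_i|=[17, 15, 11, 9, 3] end={s18,s23,s29} — reject; 4/4 single-dels accept.
2 words, ⪯-incomp.

Antichain: [e, pppp].


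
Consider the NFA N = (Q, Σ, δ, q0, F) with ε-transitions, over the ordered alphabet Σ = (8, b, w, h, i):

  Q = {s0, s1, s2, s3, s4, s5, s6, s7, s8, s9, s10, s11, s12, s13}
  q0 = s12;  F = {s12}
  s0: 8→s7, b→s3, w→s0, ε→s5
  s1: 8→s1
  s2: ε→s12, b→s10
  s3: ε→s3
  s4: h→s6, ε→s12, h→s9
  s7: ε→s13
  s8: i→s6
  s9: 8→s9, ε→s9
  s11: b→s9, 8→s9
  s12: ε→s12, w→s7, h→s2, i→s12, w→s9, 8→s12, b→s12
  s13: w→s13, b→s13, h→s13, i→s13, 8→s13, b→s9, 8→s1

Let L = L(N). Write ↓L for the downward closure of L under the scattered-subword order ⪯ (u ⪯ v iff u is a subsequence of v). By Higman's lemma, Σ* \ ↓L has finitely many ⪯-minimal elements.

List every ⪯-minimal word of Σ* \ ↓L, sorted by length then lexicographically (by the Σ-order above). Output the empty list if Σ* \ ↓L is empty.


Antichain: [w].

|Q|=14, |F|=1, |δ|=31 (7 ε).
min D↑ (2 st, q0=0, F={1}): 0:8→0,b→0,w→1,h→0,i→0 1:8→1,b→1,w→1,h→1,i→1.
'w': N↓-sim [7, 4] end={s1,s13,s7,s9} rej; 1/1 single-dels accept.
1 words, ⪯-incomp.
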